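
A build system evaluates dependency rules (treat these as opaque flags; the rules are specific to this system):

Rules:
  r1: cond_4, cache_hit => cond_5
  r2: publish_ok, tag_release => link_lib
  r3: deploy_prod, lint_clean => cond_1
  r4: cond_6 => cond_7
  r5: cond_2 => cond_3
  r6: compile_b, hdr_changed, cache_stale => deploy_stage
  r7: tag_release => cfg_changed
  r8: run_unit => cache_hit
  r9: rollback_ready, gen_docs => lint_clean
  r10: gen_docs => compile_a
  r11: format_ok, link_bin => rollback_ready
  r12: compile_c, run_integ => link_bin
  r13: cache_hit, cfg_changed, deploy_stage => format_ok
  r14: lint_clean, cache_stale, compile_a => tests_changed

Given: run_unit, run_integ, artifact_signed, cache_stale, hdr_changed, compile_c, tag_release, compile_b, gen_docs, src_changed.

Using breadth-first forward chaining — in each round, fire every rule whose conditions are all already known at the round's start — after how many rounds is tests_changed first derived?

5

[1] r6 [compile_b, hdr_changed, cache_stale => deploy_stage]; r7 [tag_release => cfg_changed]; r8 [run_unit => cache_hit]; r10 [gen_docs => compile_a]; r12 [compile_c, run_integ => link_bin]. ⇒ new: deploy_stage, cfg_changed, cache_hit, compile_a, link_bin.
[2] r13 [cache_hit, cfg_changed, deploy_stage => format_ok]. ⇒ new: format_ok.
[3] r11 [format_ok, link_bin => rollback_ready]. ⇒ new: rollback_ready.
[4] r9 [rollback_ready, gen_docs => lint_clean]. ⇒ new: lint_clean.
[5] r14 [lint_clean, cache_stale, compile_a => tests_changed]. ⇒ new: tests_changed.
tests_changed first appears in round 5.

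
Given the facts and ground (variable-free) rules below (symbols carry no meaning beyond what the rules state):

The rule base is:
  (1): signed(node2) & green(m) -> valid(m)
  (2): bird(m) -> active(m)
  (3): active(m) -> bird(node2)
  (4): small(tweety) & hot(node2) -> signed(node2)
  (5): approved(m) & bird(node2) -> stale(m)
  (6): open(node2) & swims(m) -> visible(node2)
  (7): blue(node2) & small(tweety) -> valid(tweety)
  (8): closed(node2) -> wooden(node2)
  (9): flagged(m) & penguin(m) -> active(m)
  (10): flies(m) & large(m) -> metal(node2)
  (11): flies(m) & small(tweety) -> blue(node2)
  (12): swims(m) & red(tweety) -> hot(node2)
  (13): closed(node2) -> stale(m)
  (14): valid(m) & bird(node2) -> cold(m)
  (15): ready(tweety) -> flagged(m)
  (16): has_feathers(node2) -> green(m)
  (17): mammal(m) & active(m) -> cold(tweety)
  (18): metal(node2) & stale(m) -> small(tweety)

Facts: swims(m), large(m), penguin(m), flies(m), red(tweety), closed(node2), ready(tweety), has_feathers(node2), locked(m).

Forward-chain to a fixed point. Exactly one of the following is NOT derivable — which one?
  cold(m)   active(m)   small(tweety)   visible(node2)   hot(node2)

Round 1: (8) [closed(node2) -> wooden(node2)]; (10) [flies(m) & large(m) -> metal(node2)]; (12) [swims(m) & red(tweety) -> hot(node2)]; (13) [closed(node2) -> stale(m)]; (15) [ready(tweety) -> flagged(m)]; (16) [has_feathers(node2) -> green(m)]. New: wooden(node2), metal(node2), hot(node2), stale(m), flagged(m), green(m).
Round 2: (9) [flagged(m) & penguin(m) -> active(m)]; (18) [metal(node2) & stale(m) -> small(tweety)]. New: active(m), small(tweety).
Round 3: (3) [active(m) -> bird(node2)]; (4) [small(tweety) & hot(node2) -> signed(node2)]; (11) [flies(m) & small(tweety) -> blue(node2)]. New: bird(node2), signed(node2), blue(node2).
Round 4: (1) [signed(node2) & green(m) -> valid(m)]; (7) [blue(node2) & small(tweety) -> valid(tweety)]. New: valid(m), valid(tweety).
Round 5: (14) [valid(m) & bird(node2) -> cold(m)]. New: cold(m).
Derived: small(tweety) (round 2), active(m) (round 2), hot(node2) (round 1), cold(m) (round 5). visible(node2) never appears in any round.

visible(node2)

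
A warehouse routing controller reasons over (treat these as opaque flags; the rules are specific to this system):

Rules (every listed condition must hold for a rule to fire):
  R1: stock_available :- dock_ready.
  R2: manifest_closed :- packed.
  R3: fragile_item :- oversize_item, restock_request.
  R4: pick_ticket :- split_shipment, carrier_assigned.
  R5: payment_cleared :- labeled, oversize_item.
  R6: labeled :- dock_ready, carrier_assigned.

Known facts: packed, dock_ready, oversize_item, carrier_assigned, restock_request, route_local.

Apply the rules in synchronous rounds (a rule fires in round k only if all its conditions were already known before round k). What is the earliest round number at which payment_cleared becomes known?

2

Round 1: R1 [stock_available :- dock_ready.]; R2 [manifest_closed :- packed.]; R3 [fragile_item :- oversize_item, restock_request.]; R6 [labeled :- dock_ready, carrier_assigned.]. Adds stock_available, manifest_closed, fragile_item, labeled.
Round 2: R5 [payment_cleared :- labeled, oversize_item.]. Adds payment_cleared.
payment_cleared first appears in round 2.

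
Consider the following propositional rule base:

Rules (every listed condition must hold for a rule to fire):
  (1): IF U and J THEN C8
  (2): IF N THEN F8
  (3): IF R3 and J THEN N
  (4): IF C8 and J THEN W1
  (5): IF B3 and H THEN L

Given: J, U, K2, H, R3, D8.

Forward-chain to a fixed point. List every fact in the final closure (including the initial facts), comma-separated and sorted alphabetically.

Round 1: (1) [IF U and J THEN C8]; (3) [IF R3 and J THEN N]. Adds C8, N.
Round 2: (2) [IF N THEN F8]; (4) [IF C8 and J THEN W1]. Adds F8, W1.

C8, D8, F8, H, J, K2, N, R3, U, W1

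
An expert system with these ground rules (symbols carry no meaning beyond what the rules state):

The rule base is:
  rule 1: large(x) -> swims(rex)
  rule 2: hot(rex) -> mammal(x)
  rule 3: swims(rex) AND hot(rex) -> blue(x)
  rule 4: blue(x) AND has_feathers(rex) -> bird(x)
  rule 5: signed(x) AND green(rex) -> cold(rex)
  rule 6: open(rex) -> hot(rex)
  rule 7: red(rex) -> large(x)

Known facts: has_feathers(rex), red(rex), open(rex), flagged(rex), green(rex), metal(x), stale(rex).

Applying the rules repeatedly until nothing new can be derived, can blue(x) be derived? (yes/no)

yes

Round 1: rule 6 [open(rex) -> hot(rex)]; rule 7 [red(rex) -> large(x)]. New: hot(rex), large(x).
Round 2: rule 1 [large(x) -> swims(rex)]; rule 2 [hot(rex) -> mammal(x)]. New: swims(rex), mammal(x).
Round 3: rule 3 [swims(rex) AND hot(rex) -> blue(x)]. New: blue(x).
Round 4: rule 4 [blue(x) AND has_feathers(rex) -> bird(x)]. New: bird(x).
blue(x) appears in round 3, so it is derivable.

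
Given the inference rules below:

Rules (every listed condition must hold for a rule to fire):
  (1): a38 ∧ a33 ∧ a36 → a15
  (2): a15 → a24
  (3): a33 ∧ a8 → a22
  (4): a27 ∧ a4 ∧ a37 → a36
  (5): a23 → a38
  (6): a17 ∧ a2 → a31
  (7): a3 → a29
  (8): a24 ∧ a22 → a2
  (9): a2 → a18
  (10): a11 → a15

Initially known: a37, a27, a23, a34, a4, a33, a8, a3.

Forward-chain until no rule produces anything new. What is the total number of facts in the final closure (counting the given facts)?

Round 1: (3) [a33 ∧ a8 → a22]; (4) [a27 ∧ a4 ∧ a37 → a36]; (5) [a23 → a38]; (7) [a3 → a29]. Adds a22, a36, a38, a29.
Round 2: (1) [a38 ∧ a33 ∧ a36 → a15]. Adds a15.
Round 3: (2) [a15 → a24]. Adds a24.
Round 4: (8) [a24 ∧ a22 → a2]. Adds a2.
Round 5: (9) [a2 → a18]. Adds a18.
Closure: {a15, a18, a2, a22, a23, a24, a27, a29, a3, a33, a34, a36, a37, a38, a4, a8} — 16 facts.

16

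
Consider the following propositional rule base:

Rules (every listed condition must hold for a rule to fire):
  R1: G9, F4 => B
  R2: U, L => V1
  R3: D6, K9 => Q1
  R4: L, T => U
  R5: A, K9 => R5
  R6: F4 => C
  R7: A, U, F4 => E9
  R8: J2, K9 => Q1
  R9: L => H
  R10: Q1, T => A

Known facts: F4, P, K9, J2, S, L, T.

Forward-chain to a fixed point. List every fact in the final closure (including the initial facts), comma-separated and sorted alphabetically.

A, C, E9, F4, H, J2, K9, L, P, Q1, R5, S, T, U, V1

Round 1: R4 [L, T => U]; R6 [F4 => C]; R8 [J2, K9 => Q1]; R9 [L => H]. New: U, C, Q1, H.
Round 2: R2 [U, L => V1]; R10 [Q1, T => A]. New: V1, A.
Round 3: R5 [A, K9 => R5]; R7 [A, U, F4 => E9]. New: R5, E9.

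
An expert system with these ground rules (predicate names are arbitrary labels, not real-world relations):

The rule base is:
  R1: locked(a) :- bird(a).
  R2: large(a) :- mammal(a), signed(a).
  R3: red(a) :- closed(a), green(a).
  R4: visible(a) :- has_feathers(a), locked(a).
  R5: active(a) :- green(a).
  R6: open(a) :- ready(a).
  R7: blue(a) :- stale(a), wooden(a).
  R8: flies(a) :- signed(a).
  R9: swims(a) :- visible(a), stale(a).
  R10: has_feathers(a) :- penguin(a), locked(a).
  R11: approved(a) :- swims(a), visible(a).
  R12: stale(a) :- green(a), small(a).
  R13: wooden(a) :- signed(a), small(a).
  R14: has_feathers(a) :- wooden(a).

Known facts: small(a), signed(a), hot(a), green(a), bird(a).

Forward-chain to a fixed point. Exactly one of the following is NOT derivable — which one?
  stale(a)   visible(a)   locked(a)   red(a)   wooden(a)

red(a)

Round 1: R1 [locked(a) :- bird(a).]; R5 [active(a) :- green(a).]; R8 [flies(a) :- signed(a).]; R12 [stale(a) :- green(a), small(a).]; R13 [wooden(a) :- signed(a), small(a).]. New: locked(a), active(a), flies(a), stale(a), wooden(a).
Round 2: R7 [blue(a) :- stale(a), wooden(a).]; R14 [has_feathers(a) :- wooden(a).]. New: blue(a), has_feathers(a).
Round 3: R4 [visible(a) :- has_feathers(a), locked(a).]. New: visible(a).
Round 4: R9 [swims(a) :- visible(a), stale(a).]. New: swims(a).
Round 5: R11 [approved(a) :- swims(a), visible(a).]. New: approved(a).
Derived: wooden(a) (round 1), visible(a) (round 3), locked(a) (round 1), stale(a) (round 1). red(a) never appears in any round.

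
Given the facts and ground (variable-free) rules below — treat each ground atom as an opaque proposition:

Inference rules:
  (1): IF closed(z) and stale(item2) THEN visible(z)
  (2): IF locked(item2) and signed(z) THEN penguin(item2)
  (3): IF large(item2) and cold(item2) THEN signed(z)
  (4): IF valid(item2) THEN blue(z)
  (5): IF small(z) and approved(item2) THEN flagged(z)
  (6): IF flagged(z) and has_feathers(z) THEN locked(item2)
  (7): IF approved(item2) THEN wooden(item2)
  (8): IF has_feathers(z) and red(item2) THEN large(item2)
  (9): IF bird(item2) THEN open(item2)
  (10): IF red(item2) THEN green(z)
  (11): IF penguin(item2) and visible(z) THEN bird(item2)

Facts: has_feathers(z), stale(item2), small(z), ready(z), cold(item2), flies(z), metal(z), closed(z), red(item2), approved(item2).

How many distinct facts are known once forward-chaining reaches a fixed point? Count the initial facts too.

Round 1: (1) [IF closed(z) and stale(item2) THEN visible(z)]; (5) [IF small(z) and approved(item2) THEN flagged(z)]; (7) [IF approved(item2) THEN wooden(item2)]; (8) [IF has_feathers(z) and red(item2) THEN large(item2)]; (10) [IF red(item2) THEN green(z)]. Adds visible(z), flagged(z), wooden(item2), large(item2), green(z).
Round 2: (3) [IF large(item2) and cold(item2) THEN signed(z)]; (6) [IF flagged(z) and has_feathers(z) THEN locked(item2)]. Adds signed(z), locked(item2).
Round 3: (2) [IF locked(item2) and signed(z) THEN penguin(item2)]. Adds penguin(item2).
Round 4: (11) [IF penguin(item2) and visible(z) THEN bird(item2)]. Adds bird(item2).
Round 5: (9) [IF bird(item2) THEN open(item2)]. Adds open(item2).
Closure: {approved(item2), bird(item2), closed(z), cold(item2), flagged(z), flies(z), green(z), has_feathers(z), large(item2), locked(item2), metal(z), open(item2), penguin(item2), ready(z), red(item2), signed(z), small(z), stale(item2), visible(z), wooden(item2)} — 20 facts.

20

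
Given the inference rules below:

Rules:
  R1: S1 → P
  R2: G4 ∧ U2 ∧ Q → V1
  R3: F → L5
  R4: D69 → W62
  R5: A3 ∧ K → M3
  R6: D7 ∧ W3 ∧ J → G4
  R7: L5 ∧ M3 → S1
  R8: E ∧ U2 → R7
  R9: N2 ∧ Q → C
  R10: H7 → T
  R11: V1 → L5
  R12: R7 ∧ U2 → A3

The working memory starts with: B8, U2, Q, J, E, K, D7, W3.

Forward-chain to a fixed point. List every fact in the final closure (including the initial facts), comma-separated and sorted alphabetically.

Round 1: R6 [D7 ∧ W3 ∧ J → G4]; R8 [E ∧ U2 → R7]. Adds G4, R7.
Round 2: R2 [G4 ∧ U2 ∧ Q → V1]; R12 [R7 ∧ U2 → A3]. Adds V1, A3.
Round 3: R5 [A3 ∧ K → M3]; R11 [V1 → L5]. Adds M3, L5.
Round 4: R7 [L5 ∧ M3 → S1]. Adds S1.
Round 5: R1 [S1 → P]. Adds P.

A3, B8, D7, E, G4, J, K, L5, M3, P, Q, R7, S1, U2, V1, W3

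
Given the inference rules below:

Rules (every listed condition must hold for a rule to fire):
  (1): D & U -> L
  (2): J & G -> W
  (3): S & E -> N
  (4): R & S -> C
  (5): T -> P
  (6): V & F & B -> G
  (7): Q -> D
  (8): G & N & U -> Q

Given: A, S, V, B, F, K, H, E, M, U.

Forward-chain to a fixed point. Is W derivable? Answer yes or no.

Round 1 fires (3), (6), giving N, G.
Round 2 fires (8), giving Q.
Round 3 fires (7), giving D.
Round 4 fires (1), giving L.
Fixed point reached. W is concluded only by (2); (2) needs J (never derived).

no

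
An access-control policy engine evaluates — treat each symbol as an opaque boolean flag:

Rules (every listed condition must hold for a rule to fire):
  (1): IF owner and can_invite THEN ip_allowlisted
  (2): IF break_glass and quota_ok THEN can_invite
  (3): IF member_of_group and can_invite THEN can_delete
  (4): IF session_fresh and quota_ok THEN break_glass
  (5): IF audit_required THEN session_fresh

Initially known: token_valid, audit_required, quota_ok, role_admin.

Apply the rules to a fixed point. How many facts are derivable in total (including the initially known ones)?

7

Round 1: (5) [IF audit_required THEN session_fresh]. Adds session_fresh.
Round 2: (4) [IF session_fresh and quota_ok THEN break_glass]. Adds break_glass.
Round 3: (2) [IF break_glass and quota_ok THEN can_invite]. Adds can_invite.
Closure: {audit_required, break_glass, can_invite, quota_ok, role_admin, session_fresh, token_valid} — 7 facts.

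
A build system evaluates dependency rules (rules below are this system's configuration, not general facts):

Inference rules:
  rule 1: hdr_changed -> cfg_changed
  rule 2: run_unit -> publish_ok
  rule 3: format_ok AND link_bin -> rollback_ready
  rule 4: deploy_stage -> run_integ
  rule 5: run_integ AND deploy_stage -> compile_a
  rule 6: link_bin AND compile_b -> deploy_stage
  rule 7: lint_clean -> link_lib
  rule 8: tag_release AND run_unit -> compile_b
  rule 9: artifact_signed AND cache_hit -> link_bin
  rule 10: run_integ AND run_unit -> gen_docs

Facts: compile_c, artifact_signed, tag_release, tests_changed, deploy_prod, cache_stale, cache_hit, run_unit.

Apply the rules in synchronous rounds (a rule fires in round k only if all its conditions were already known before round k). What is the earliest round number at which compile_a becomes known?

Round 1 fires rule 2, rule 8, rule 9, giving publish_ok, compile_b, link_bin.
Round 2 fires rule 6, giving deploy_stage.
Round 3 fires rule 4, giving run_integ.
Round 4 fires rule 5, rule 10, giving compile_a, gen_docs.
compile_a first appears in round 4.

4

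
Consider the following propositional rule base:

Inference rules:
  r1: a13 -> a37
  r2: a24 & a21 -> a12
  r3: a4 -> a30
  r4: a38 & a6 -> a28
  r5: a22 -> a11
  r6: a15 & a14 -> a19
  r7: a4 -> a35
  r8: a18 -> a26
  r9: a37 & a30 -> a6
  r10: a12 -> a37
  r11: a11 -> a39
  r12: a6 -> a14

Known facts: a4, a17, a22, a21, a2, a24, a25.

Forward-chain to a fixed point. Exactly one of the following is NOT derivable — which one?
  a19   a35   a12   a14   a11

Round 1 — r2, r3, r5, r7, derive a12, a30, a11, a35.
Round 2 — r10, r11, derive a37, a39.
Round 3 — r9, derive a6.
Round 4 — r12, derive a14.
Derived: a12 (round 1), a11 (round 1), a14 (round 4), a35 (round 1). a19 never appears in any round.

a19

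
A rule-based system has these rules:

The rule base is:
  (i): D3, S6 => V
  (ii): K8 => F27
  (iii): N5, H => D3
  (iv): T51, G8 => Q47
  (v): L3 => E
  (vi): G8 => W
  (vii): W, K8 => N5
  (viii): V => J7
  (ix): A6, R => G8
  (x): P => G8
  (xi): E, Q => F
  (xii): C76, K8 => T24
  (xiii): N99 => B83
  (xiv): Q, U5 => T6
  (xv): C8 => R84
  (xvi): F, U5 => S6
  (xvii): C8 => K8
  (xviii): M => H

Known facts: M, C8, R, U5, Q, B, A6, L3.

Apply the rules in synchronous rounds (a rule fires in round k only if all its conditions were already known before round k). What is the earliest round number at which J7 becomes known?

Round 1 fires (v), (ix), (xiv), (xv), (xvii), (xviii), giving E, G8, T6, R84, K8, H.
Round 2 fires (ii), (vi), (xi), giving F27, W, F.
Round 3 fires (vii), (xvi), giving N5, S6.
Round 4 fires (iii), giving D3.
Round 5 fires (i), giving V.
Round 6 fires (viii), giving J7.
J7 first appears in round 6.

6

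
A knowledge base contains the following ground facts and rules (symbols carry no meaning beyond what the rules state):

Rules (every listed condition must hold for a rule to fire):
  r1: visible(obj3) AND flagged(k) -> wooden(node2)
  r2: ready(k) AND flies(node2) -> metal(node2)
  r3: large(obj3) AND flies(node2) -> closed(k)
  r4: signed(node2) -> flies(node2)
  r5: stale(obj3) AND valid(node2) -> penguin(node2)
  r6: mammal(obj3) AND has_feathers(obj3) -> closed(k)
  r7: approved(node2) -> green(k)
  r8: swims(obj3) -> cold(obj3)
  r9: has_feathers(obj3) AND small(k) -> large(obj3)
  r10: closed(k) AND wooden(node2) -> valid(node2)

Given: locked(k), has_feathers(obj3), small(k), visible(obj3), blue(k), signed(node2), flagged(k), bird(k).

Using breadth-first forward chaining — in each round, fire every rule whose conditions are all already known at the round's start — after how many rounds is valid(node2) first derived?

Round 1: r1 [visible(obj3) AND flagged(k) -> wooden(node2)]; r4 [signed(node2) -> flies(node2)]; r9 [has_feathers(obj3) AND small(k) -> large(obj3)]. New: wooden(node2), flies(node2), large(obj3).
Round 2: r3 [large(obj3) AND flies(node2) -> closed(k)]. New: closed(k).
Round 3: r10 [closed(k) AND wooden(node2) -> valid(node2)]. New: valid(node2).
valid(node2) first appears in round 3.

3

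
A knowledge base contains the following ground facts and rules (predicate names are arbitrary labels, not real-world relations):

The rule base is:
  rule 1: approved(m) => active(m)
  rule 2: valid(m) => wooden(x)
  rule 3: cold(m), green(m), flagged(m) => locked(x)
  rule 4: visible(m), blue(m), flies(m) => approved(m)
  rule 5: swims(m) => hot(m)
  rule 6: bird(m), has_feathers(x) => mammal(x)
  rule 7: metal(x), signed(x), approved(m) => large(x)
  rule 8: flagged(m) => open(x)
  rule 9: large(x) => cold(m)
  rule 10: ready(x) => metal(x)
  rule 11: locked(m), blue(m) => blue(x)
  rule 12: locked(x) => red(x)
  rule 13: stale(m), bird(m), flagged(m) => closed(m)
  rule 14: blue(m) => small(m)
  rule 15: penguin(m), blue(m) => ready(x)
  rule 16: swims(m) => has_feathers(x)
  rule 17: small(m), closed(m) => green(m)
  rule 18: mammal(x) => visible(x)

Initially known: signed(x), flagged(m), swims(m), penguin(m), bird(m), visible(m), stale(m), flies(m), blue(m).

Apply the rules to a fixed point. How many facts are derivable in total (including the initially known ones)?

Round 1 fires rule 4, rule 5, rule 8, rule 13, rule 14, rule 15, rule 16, giving approved(m), hot(m), open(x), closed(m), small(m), ready(x), has_feathers(x).
Round 2 fires rule 1, rule 6, rule 10, rule 17, giving active(m), mammal(x), metal(x), green(m).
Round 3 fires rule 7, rule 18, giving large(x), visible(x).
Round 4 fires rule 9, giving cold(m).
Round 5 fires rule 3, giving locked(x).
Round 6 fires rule 12, giving red(x).
Closure: {active(m), approved(m), bird(m), blue(m), closed(m), cold(m), flagged(m), flies(m), green(m), has_feathers(x), hot(m), large(x), locked(x), mammal(x), metal(x), open(x), penguin(m), ready(x), red(x), signed(x), small(m), stale(m), swims(m), visible(m), visible(x)} — 25 facts.

25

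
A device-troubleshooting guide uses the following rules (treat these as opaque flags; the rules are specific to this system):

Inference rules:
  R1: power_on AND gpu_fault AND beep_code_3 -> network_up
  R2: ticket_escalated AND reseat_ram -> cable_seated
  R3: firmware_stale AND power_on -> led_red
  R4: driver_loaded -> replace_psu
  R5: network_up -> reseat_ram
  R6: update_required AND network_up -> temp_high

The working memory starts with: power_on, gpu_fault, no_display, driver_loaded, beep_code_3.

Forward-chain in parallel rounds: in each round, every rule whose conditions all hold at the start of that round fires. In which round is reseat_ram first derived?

2

Round 1: R1 [power_on AND gpu_fault AND beep_code_3 -> network_up]; R4 [driver_loaded -> replace_psu]. New: network_up, replace_psu.
Round 2: R5 [network_up -> reseat_ram]. New: reseat_ram.
reseat_ram first appears in round 2.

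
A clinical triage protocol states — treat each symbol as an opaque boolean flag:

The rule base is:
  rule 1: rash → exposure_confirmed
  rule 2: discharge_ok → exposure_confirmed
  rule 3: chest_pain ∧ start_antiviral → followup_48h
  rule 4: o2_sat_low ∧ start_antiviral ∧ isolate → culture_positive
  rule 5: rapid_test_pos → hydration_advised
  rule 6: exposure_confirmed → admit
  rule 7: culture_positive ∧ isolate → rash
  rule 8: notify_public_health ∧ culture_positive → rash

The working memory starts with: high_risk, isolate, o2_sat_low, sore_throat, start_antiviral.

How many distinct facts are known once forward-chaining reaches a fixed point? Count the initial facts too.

9

[1] rule 4 [o2_sat_low ∧ start_antiviral ∧ isolate → culture_positive]. ⇒ new: culture_positive.
[2] rule 7 [culture_positive ∧ isolate → rash]. ⇒ new: rash.
[3] rule 1 [rash → exposure_confirmed]. ⇒ new: exposure_confirmed.
[4] rule 6 [exposure_confirmed → admit]. ⇒ new: admit.
Closure: {admit, culture_positive, exposure_confirmed, high_risk, isolate, o2_sat_low, rash, sore_throat, start_antiviral} — 9 facts.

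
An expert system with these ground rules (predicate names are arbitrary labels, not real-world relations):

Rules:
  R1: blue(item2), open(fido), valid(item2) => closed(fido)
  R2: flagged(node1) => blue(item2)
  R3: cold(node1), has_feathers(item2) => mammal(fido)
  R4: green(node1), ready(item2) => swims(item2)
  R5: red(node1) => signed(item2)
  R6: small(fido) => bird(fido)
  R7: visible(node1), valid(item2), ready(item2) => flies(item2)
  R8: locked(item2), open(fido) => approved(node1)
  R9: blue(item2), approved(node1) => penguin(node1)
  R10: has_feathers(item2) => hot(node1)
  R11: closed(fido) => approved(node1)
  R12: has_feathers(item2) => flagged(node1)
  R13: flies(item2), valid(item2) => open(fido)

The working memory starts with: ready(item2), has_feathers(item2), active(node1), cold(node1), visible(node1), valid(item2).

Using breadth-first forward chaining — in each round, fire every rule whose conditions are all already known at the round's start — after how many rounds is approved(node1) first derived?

4

Round 1: R3 [cold(node1), has_feathers(item2) => mammal(fido)]; R7 [visible(node1), valid(item2), ready(item2) => flies(item2)]; R10 [has_feathers(item2) => hot(node1)]; R12 [has_feathers(item2) => flagged(node1)]. Adds mammal(fido), flies(item2), hot(node1), flagged(node1).
Round 2: R2 [flagged(node1) => blue(item2)]; R13 [flies(item2), valid(item2) => open(fido)]. Adds blue(item2), open(fido).
Round 3: R1 [blue(item2), open(fido), valid(item2) => closed(fido)]. Adds closed(fido).
Round 4: R11 [closed(fido) => approved(node1)]. Adds approved(node1).
approved(node1) first appears in round 4.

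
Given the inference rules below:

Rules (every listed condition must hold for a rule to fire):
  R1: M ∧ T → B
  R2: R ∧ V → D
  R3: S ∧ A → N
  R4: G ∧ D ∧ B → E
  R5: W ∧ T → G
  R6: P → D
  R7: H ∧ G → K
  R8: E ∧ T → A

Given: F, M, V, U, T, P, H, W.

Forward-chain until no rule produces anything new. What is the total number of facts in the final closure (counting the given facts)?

14

Round 1: R1 [M ∧ T → B]; R5 [W ∧ T → G]; R6 [P → D]. New: B, G, D.
Round 2: R4 [G ∧ D ∧ B → E]; R7 [H ∧ G → K]. New: E, K.
Round 3: R8 [E ∧ T → A]. New: A.
Closure: {A, B, D, E, F, G, H, K, M, P, T, U, V, W} — 14 facts.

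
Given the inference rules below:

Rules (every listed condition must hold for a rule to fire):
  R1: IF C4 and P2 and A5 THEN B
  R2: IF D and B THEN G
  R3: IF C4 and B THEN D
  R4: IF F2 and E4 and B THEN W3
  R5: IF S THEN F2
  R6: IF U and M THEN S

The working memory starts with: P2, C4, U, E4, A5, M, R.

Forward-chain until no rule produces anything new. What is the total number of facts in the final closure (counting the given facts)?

Round 1: R1 [IF C4 and P2 and A5 THEN B]; R6 [IF U and M THEN S]. New: B, S.
Round 2: R3 [IF C4 and B THEN D]; R5 [IF S THEN F2]. New: D, F2.
Round 3: R2 [IF D and B THEN G]; R4 [IF F2 and E4 and B THEN W3]. New: G, W3.
Closure: {A5, B, C4, D, E4, F2, G, M, P2, R, S, U, W3} — 13 facts.

13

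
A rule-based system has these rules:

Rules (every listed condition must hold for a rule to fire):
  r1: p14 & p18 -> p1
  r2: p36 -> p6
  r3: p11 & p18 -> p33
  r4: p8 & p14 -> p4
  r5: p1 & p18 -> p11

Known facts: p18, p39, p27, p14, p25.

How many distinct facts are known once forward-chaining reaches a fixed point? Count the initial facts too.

Round 1 — r1, derive p1.
Round 2 — r5, derive p11.
Round 3 — r3, derive p33.
Closure: {p1, p11, p14, p18, p25, p27, p33, p39} — 8 facts.

8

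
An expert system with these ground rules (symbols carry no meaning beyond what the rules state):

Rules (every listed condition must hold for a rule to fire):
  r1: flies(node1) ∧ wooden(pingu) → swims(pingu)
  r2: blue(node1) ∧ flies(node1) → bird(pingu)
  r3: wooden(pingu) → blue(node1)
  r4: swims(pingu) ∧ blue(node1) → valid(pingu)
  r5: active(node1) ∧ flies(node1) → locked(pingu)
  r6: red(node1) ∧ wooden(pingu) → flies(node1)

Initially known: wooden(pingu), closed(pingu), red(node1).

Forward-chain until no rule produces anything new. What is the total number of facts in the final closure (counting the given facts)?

Round 1: r3 [wooden(pingu) → blue(node1)]; r6 [red(node1) ∧ wooden(pingu) → flies(node1)]. Adds blue(node1), flies(node1).
Round 2: r1 [flies(node1) ∧ wooden(pingu) → swims(pingu)]; r2 [blue(node1) ∧ flies(node1) → bird(pingu)]. Adds swims(pingu), bird(pingu).
Round 3: r4 [swims(pingu) ∧ blue(node1) → valid(pingu)]. Adds valid(pingu).
Closure: {bird(pingu), blue(node1), closed(pingu), flies(node1), red(node1), swims(pingu), valid(pingu), wooden(pingu)} — 8 facts.

8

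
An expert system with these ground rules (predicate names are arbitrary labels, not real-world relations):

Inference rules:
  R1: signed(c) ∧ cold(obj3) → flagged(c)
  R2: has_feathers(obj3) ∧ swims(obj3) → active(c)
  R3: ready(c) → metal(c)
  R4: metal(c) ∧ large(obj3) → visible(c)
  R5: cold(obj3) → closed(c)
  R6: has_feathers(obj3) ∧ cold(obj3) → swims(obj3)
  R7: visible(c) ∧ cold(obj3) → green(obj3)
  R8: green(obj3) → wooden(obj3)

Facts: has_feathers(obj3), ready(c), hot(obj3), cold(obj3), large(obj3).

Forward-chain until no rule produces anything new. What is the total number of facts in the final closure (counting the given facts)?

[1] R3 [ready(c) → metal(c)]; R5 [cold(obj3) → closed(c)]; R6 [has_feathers(obj3) ∧ cold(obj3) → swims(obj3)]. ⇒ new: metal(c), closed(c), swims(obj3).
[2] R2 [has_feathers(obj3) ∧ swims(obj3) → active(c)]; R4 [metal(c) ∧ large(obj3) → visible(c)]. ⇒ new: active(c), visible(c).
[3] R7 [visible(c) ∧ cold(obj3) → green(obj3)]. ⇒ new: green(obj3).
[4] R8 [green(obj3) → wooden(obj3)]. ⇒ new: wooden(obj3).
Closure: {active(c), closed(c), cold(obj3), green(obj3), has_feathers(obj3), hot(obj3), large(obj3), metal(c), ready(c), swims(obj3), visible(c), wooden(obj3)} — 12 facts.

12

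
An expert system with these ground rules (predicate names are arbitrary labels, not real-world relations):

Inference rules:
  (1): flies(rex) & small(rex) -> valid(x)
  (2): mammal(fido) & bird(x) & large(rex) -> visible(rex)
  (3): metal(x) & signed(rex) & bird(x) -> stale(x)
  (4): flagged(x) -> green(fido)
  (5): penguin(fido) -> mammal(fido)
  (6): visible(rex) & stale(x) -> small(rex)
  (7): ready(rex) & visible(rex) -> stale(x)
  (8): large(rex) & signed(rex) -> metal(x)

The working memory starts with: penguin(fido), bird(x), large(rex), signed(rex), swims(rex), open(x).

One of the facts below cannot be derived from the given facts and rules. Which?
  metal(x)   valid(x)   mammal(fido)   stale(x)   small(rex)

valid(x)

Round 1 fires (5), (8), giving mammal(fido), metal(x).
Round 2 fires (2), (3), giving visible(rex), stale(x).
Round 3 fires (6), giving small(rex).
Derived: small(rex) (round 3), stale(x) (round 2), mammal(fido) (round 1), metal(x) (round 1). valid(x) never appears in any round.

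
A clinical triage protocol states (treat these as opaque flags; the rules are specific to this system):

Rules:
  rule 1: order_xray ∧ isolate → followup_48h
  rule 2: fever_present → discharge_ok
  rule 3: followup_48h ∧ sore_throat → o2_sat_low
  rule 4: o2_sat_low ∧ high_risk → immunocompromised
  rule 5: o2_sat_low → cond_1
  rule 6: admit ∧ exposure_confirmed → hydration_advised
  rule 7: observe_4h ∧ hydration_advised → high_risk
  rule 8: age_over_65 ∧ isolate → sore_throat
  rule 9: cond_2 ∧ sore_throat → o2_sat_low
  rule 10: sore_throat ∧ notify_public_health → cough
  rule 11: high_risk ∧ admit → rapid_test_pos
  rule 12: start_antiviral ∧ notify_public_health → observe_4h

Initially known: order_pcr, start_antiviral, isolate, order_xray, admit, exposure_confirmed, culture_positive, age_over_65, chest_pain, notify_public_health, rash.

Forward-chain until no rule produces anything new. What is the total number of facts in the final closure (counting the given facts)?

21

Round 1: rule 1 [order_xray ∧ isolate → followup_48h]; rule 6 [admit ∧ exposure_confirmed → hydration_advised]; rule 8 [age_over_65 ∧ isolate → sore_throat]; rule 12 [start_antiviral ∧ notify_public_health → observe_4h]. Adds followup_48h, hydration_advised, sore_throat, observe_4h.
Round 2: rule 3 [followup_48h ∧ sore_throat → o2_sat_low]; rule 7 [observe_4h ∧ hydration_advised → high_risk]; rule 10 [sore_throat ∧ notify_public_health → cough]. Adds o2_sat_low, high_risk, cough.
Round 3: rule 4 [o2_sat_low ∧ high_risk → immunocompromised]; rule 5 [o2_sat_low → cond_1]; rule 11 [high_risk ∧ admit → rapid_test_pos]. Adds immunocompromised, cond_1, rapid_test_pos.
Closure: {admit, age_over_65, chest_pain, cond_1, cough, culture_positive, exposure_confirmed, followup_48h, high_risk, hydration_advised, immunocompromised, isolate, notify_public_health, o2_sat_low, observe_4h, order_pcr, order_xray, rapid_test_pos, rash, sore_throat, start_antiviral} — 21 facts.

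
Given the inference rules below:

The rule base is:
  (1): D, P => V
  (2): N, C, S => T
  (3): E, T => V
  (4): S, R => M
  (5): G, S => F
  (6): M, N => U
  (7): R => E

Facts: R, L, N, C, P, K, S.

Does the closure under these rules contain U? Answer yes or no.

yes

Round 1: (2) [N, C, S => T]; (4) [S, R => M]; (7) [R => E]. Adds T, M, E.
Round 2: (3) [E, T => V]; (6) [M, N => U]. Adds V, U.
U appears in round 2, so it is derivable.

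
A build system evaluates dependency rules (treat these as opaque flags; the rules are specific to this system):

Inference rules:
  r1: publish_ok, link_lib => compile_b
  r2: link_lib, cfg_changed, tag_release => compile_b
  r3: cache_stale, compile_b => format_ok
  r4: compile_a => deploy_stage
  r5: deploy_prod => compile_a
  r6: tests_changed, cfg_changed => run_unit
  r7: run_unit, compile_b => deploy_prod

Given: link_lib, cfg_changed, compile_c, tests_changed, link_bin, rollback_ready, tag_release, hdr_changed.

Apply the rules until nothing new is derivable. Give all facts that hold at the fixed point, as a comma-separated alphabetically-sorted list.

Round 1 fires r2, r6, giving compile_b, run_unit.
Round 2 fires r7, giving deploy_prod.
Round 3 fires r5, giving compile_a.
Round 4 fires r4, giving deploy_stage.

cfg_changed, compile_a, compile_b, compile_c, deploy_prod, deploy_stage, hdr_changed, link_bin, link_lib, rollback_ready, run_unit, tag_release, tests_changed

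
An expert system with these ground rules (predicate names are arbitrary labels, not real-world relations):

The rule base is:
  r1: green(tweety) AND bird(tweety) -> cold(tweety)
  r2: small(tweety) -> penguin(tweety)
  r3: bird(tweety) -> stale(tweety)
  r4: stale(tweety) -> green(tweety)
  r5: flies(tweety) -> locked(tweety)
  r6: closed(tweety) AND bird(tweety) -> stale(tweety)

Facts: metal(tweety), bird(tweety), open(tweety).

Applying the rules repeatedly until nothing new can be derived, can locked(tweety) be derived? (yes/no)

[1] r3 [bird(tweety) -> stale(tweety)]. ⇒ new: stale(tweety).
[2] r4 [stale(tweety) -> green(tweety)]. ⇒ new: green(tweety).
[3] r1 [green(tweety) AND bird(tweety) -> cold(tweety)]. ⇒ new: cold(tweety).
Fixed point reached. locked(tweety) is concluded only by r5; r5 needs flies(tweety) (never derived).

no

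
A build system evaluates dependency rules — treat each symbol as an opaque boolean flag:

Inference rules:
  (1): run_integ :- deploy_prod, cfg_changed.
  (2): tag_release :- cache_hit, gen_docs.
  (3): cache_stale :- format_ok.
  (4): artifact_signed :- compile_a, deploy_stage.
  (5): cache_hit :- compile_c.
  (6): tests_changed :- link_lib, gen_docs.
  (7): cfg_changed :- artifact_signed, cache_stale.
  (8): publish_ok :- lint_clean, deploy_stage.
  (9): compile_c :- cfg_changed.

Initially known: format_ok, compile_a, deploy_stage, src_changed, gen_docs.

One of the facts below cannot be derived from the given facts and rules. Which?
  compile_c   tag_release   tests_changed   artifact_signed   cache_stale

tests_changed

Round 1 fires (3), (4), giving cache_stale, artifact_signed.
Round 2 fires (7), giving cfg_changed.
Round 3 fires (9), giving compile_c.
Round 4 fires (5), giving cache_hit.
Round 5 fires (2), giving tag_release.
Derived: compile_c (round 3), artifact_signed (round 1), tag_release (round 5), cache_stale (round 1). tests_changed never appears in any round.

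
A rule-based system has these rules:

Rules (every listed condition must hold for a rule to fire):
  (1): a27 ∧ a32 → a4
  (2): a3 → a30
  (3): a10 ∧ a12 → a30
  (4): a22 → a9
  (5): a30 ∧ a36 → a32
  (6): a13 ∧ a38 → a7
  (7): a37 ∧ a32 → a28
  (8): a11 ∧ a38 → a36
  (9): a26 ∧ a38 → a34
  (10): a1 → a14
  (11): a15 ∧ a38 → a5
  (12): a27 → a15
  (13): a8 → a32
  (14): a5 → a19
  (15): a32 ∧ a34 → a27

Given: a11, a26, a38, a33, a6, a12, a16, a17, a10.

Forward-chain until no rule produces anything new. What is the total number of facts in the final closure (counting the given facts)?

18

[1] (3) [a10 ∧ a12 → a30]; (8) [a11 ∧ a38 → a36]; (9) [a26 ∧ a38 → a34]. ⇒ new: a30, a36, a34.
[2] (5) [a30 ∧ a36 → a32]. ⇒ new: a32.
[3] (15) [a32 ∧ a34 → a27]. ⇒ new: a27.
[4] (1) [a27 ∧ a32 → a4]; (12) [a27 → a15]. ⇒ new: a4, a15.
[5] (11) [a15 ∧ a38 → a5]. ⇒ new: a5.
[6] (14) [a5 → a19]. ⇒ new: a19.
Closure: {a10, a11, a12, a15, a16, a17, a19, a26, a27, a30, a32, a33, a34, a36, a38, a4, a5, a6} — 18 facts.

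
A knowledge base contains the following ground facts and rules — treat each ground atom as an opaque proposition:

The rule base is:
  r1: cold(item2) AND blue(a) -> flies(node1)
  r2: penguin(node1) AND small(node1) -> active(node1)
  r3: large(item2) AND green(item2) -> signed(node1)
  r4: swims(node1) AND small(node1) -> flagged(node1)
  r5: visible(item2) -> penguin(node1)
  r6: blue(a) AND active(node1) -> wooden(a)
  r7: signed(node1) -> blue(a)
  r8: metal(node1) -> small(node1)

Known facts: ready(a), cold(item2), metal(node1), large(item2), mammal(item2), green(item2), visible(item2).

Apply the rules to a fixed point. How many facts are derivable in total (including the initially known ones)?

Round 1: r3 [large(item2) AND green(item2) -> signed(node1)]; r5 [visible(item2) -> penguin(node1)]; r8 [metal(node1) -> small(node1)]. Adds signed(node1), penguin(node1), small(node1).
Round 2: r2 [penguin(node1) AND small(node1) -> active(node1)]; r7 [signed(node1) -> blue(a)]. Adds active(node1), blue(a).
Round 3: r1 [cold(item2) AND blue(a) -> flies(node1)]; r6 [blue(a) AND active(node1) -> wooden(a)]. Adds flies(node1), wooden(a).
Closure: {active(node1), blue(a), cold(item2), flies(node1), green(item2), large(item2), mammal(item2), metal(node1), penguin(node1), ready(a), signed(node1), small(node1), visible(item2), wooden(a)} — 14 facts.

14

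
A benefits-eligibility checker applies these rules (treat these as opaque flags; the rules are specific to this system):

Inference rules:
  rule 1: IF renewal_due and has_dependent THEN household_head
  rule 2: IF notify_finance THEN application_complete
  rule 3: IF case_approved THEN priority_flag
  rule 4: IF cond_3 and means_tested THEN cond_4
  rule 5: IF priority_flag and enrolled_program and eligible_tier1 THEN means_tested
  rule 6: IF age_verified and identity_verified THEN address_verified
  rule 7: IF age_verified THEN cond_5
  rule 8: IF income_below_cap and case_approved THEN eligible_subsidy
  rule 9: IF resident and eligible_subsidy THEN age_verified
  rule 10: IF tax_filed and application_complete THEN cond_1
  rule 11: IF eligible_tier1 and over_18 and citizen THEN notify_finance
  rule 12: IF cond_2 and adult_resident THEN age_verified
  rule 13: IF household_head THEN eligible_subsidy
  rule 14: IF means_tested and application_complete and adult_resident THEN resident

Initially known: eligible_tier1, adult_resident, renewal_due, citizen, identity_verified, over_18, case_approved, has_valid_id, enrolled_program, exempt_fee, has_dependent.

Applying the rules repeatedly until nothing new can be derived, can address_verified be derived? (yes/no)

Round 1 fires rule 1, rule 3, rule 11, giving household_head, priority_flag, notify_finance.
Round 2 fires rule 2, rule 5, rule 13, giving application_complete, means_tested, eligible_subsidy.
Round 3 fires rule 14, giving resident.
Round 4 fires rule 9, giving age_verified.
Round 5 fires rule 6, rule 7, giving address_verified, cond_5.
address_verified appears in round 5, so it is derivable.

yes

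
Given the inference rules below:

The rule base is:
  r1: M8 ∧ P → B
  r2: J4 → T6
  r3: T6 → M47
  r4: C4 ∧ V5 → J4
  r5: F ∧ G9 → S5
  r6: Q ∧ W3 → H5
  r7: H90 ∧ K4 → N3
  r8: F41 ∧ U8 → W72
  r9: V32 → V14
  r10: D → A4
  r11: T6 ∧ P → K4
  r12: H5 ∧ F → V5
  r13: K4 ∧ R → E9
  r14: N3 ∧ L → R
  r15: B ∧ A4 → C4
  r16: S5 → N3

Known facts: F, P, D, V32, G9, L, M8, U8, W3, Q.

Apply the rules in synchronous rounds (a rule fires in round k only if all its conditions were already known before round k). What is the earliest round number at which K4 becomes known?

5

Round 1: r1 [M8 ∧ P → B]; r5 [F ∧ G9 → S5]; r6 [Q ∧ W3 → H5]; r9 [V32 → V14]; r10 [D → A4]. New: B, S5, H5, V14, A4.
Round 2: r12 [H5 ∧ F → V5]; r15 [B ∧ A4 → C4]; r16 [S5 → N3]. New: V5, C4, N3.
Round 3: r4 [C4 ∧ V5 → J4]; r14 [N3 ∧ L → R]. New: J4, R.
Round 4: r2 [J4 → T6]. New: T6.
Round 5: r3 [T6 → M47]; r11 [T6 ∧ P → K4]. New: M47, K4.
K4 first appears in round 5.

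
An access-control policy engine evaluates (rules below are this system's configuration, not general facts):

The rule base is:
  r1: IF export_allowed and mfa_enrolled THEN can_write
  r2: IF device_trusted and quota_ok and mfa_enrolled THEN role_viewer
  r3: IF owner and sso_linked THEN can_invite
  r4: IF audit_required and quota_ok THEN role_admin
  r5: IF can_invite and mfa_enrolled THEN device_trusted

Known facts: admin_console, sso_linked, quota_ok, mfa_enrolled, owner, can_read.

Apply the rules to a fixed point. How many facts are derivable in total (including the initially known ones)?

Round 1 — r3, derive can_invite.
Round 2 — r5, derive device_trusted.
Round 3 — r2, derive role_viewer.
Closure: {admin_console, can_invite, can_read, device_trusted, mfa_enrolled, owner, quota_ok, role_viewer, sso_linked} — 9 facts.

9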